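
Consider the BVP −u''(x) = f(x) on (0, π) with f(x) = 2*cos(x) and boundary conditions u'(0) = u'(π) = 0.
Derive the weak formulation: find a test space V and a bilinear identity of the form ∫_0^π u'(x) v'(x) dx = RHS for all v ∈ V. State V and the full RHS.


V = H^1(0, π) (no boundary constraint on v; u is determined up to an additive constant); weak form: ∫_0^π u'v' dx = ∫_0^π (2*cos(x)) v dx for all v ∈ V.

Multiply both sides by a test function v and integrate from 0 to π:
  ∫_0^π −u''(x) v(x) dx = ∫_0^π f(x) v(x) dx.
Integrate the LHS by parts once:
  ∫_0^π −u'' v dx = −[u'(x) v(x)]_0^π + ∫_0^π u'(x) v'(x) dx.
Thus ∫_0^π u'(x) v'(x) dx = ∫_0^π f(x) v(x) dx + [u'(x) v(x)]_0^π.
Choose V so that boundary terms are either known or forced to vanish.
u has homogeneous Neumann: u'(0) = u'(π) = 0. So [u' v]_0^π = 0·v(π) − 0·v(0) = 0 for any v; take V = H^1(0, π).
Weak formulation: find u (satisfying any essential BC) such that ∫_0^π u'(x) v'(x) dx = ∫_0^π f v dx for all v ∈ V (homogeneous Neumann, so boundary terms vanish).
Substituting f(x) = 2*cos(x), the right-hand side is ∫_0^π (2*cos(x)) v dx.
Compatibility check (pure Neumann): taking v ≡ 1 ∈ V gives 0 = ∫_0^π f dx + (0) − (0), i.e. ∫_0^π f dx must equal u'(0) − u'(π) = 0. Indeed ∫_0^π (2*cos(x)) dx = 0, so the data are compatible. The solution is then unique only up to an additive constant (fix it e.g. by requiring ∫_0^π u dx = 0).


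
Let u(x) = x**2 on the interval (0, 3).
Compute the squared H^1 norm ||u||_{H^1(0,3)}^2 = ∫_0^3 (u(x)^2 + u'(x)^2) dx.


||u||_{H^1}^2 = 423/5

The H^1 norm (squared) on an interval (0, L) is
  ||u||_{H^1}^2 = ∫_0^L u(x)^2 dx + ∫_0^L u'(x)^2 dx.
Compute u'(x) = 2*x.
Then u(x)^2 = x**4 and u'(x)^2 = 4*x**2.
Integrate each monomial from 0 to 3 using ∫_0^3 c·x^n dx = c·3^(n+1)/(n+1):
  ∫_0^3 u(x)^2 dx = ∫_0^3 (x^4) dx. Term by term:
    ∫_0^3 x^4 dx = 243/5.
  ∫_0^3 u'(x)^2 dx = ∫_0^3 (4*x^2) dx. Term by term:
    ∫_0^3 4*x^2 dx = 36.
Adding: ||u||_{H^1}^2 = 243/5 + 36 = 423/5.


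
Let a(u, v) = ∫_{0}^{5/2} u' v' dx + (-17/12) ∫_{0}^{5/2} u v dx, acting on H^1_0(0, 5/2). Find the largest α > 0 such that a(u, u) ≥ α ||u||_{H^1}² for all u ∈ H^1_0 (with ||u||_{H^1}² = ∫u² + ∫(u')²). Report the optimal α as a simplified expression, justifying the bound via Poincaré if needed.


α = (-425 + 48*π^2)/(12*(25 + 4*π^2))

Coercivity of a(·,·) on H^1_0(0, 5/2) means a(u, u) ≥ α ||u||_{H^1}² for every u ∈ H^1_0.
The interval has length L = 5/2, and Poincaré/coercivity depend only on L. Here a(u, u) = ∫(u')² + (-17/12)·∫u².
Here c = -17/12 < 0 with |c| < (π/L)² = 4*π^2/25, so coercivity still holds. The condition a(u,u) ≥ α||u||_{H^1}² reads (1−α)∫(u')² ≥ (α−c)∫u². Any admissible α is ≤ 1 (rapidly oscillating u have ∫u²/∫(u')² → 0), and α = 1 would force 0 ≥ (1−c)∫u², impossible since c < 1; so 1−α > 0. By the sharp Poincaré inequality on H^1_0 of an interval of length L, ∫(u')² ≥ (π/L)²∫u² with equality for the first sine mode sin(π(x−x₀)/L) (x₀ the left endpoint), so the inequality holds for all u iff (1−α)(π/L)² ≥ α − c, i.e. α ≤ ((π/L)² + c)/((π/L)² + 1) = (1 + c(L/π)²)/(1 + (L/π)²). (Direct route, valid since c ≤ 0: Poincaré gives c∫u² ≥ c(L/π)²∫(u')², so a(u,u) ≥ (1 + c(L/π)²)∫(u')², while ||u||_{H^1}² ≤ (1 + (L/π)²)∫(u')²; dividing yields the same α.) With (π/L)² = 4*π^2/25 and c = -17/12, the largest admissible constant is α = ((π/L)² + c)/((π/L)² + 1).
Simplifying, α = (-425 + 48*π^2)/(12*(25 + 4*π^2)).


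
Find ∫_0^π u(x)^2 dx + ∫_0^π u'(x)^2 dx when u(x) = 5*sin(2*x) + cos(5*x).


||u||_{H^1(0,π)}^2 = -1040/21 + 151*π/2

u'(x) = -5*sin(5*x) + 10*cos(2*x).
Expand u² and (u')² and integrate term by term on (0, π), using: for integers n ≥ 1, ∫_0^π sin²(nx) dx = ∫_0^π cos²(nx) dx = π/2; for n ≠ n', ∫_0^π sin(nx)sin(n'x) dx = ∫_0^π cos(nx)cos(n'x) dx = 0; and by product-to-sum, ∫_0^π sin(nx)cos(n'x) dx = ½∫_0^π [sin((n+n')x) + sin((n−n')x)] dx, which is 0 when n+n' is even and 2n/(n²−n'²) when n+n' is odd (it need not vanish on (0, π)).
  u² squared terms: (5)²·∫sin(2x)² dx = 25·π/2 = 25*π/2;  (1)²·∫cos(5x)² dx = 1·π/2 = π/2.
  u² cross terms: 2·(5)·(1)·∫sin(2x)·cos(5x) dx = 10·(-4/21) = -40/21.
  So ∫_0^π u² dx = 25*π/2 + π/2 − 40/21 = -40/21 + 13*π.
  (u')² squared terms: (-5)²·∫sin(5x)² dx = 25·π/2 = 25*π/2;  (10)²·∫cos(2x)² dx = 100·π/2 = 50*π.
  (u')² cross terms: 2·(-5)·(10)·∫sin(5x)·cos(2x) dx = -100·(10/21) = -1000/21.
  So ∫_0^π (u')² dx = 25*π/2 + 50*π − 1000/21 = -1000/21 + 125*π/2.
||u||_{H^1}^2 = (-40/21 + 13*π) + (-1000/21 + 125*π/2) = -1040/21 + 151*π/2.


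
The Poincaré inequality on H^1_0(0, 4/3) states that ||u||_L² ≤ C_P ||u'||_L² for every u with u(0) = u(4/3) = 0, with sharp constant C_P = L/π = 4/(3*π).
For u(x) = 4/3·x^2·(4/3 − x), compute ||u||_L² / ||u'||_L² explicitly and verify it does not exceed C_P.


||u||_L² / ||u'||_L² = 2*sqrt(14)/21 < C_P = 4/(3*π).

u(x) = 4/3·x^2·(4/3 − x), so u'(x) = 4*x*(8 - 9*x)/9.
u(x) = 4/3·x^2·(4/3 − x) vanishes at x = 0 and x = 4/3, so u ∈ H^1_0(0, 4/3). Differentiate via the product rule and integrate the resulting polynomials term by term.
  ∫_0^4/3 u² dx = ∫_0^4/3 (16*x^6/9 - 128*x^5/27 + 256*x^4/81) dx. Term by term:
    ∫_0^4/3 16*x^6/9 dx = 262144/137781;  ∫_0^4/3 -128*x^5/27 dx = -262144/59049;  ∫_0^4/3 256*x^4/81 dx = 262144/98415.
  Sum: 262144/137781 − 262144/59049 + 262144/98415 = 262144/2066715.
  ∫_0^4/3 (u')² dx = ∫_0^4/3 (16*x^4 - 256*x^3/9 + 1024*x^2/81) dx. Term by term:
    ∫_0^4/3 16*x^4 dx = 16384/1215;  ∫_0^4/3 -256*x^3/9 dx = -16384/729;  ∫_0^4/3 1024*x^2/81 dx = 65536/6561.
  Sum: 16384/1215 − 16384/729 + 65536/6561 = 32768/32805.
∫_0^4/3 u² dx = 262144/2066715, so ||u||_L² = 512*sqrt(35)/8505.
∫_0^4/3 (u')² dx = 32768/32805, so ||u'||_L² = 128*sqrt(10)/405.
Ratio ||u||_L² / ||u'||_L² = 2*sqrt(14)/21.
Sharp Poincaré constant on H^1_0(0, 4/3) is C_P = L/π = 4/(3*π), achieved by sin(3*π/4·x).
A polynomial bump cannot attain the sharp Poincaré constant (only the first sine eigenfunction does), so the ratio is strictly less than C_P, consistent with ||u||_L² ≤ C_P ||u'||_L².


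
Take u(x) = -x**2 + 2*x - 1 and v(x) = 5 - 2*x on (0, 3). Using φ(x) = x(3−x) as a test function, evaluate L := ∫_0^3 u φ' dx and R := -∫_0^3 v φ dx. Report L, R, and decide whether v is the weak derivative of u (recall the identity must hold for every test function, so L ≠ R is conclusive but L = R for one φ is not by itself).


LHS = 9/2, RHS = -9. No, v is not the weak derivative of u.

u(x) = -x**2 + 2*x - 1, classical derivative u'(x) = 2 - 2*x.
φ(x) = x(3−x), so φ'(x) = 3 - 2*x.
Note φ(0) = φ(3) = 0, so the boundary term u·φ vanishes.
LHS = ∫_0^3 u(x) φ'(x) dx = ∫_0^3 (2*x^3 - 7*x^2 + 8*x - 3) dx. Term by term:
  ∫_0^3 2*x^3 dx = 81/2;  ∫_0^3 -7*x^2 dx = -63;  ∫_0^3 8*x dx = 36;
  ∫_0^3 -3 dx = -9.
Sum: 81/2 − 63 + 36 − 9 = 9/2.
So LHS = 9/2.
∫_0^3 v(x) φ(x) dx = ∫_0^3 (2*x^3 - 11*x^2 + 15*x) dx. Term by term:
  ∫_0^3 2*x^3 dx = 81/2;  ∫_0^3 -11*x^2 dx = -99;  ∫_0^3 15*x dx = 135/2.
Sum: 81/2 − 99 + 135/2 = 9.
So RHS = -∫_0^3 v(x) φ(x) dx = -9.
LHS − RHS = 27/2 ≠ 0, so the identity fails.
(For a valid weak derivative the identity must hold for EVERY test function, in particular this one. The failure shows v is NOT the weak derivative of u.)
Correct weak derivative would be u'(x) = 2 - 2*x.


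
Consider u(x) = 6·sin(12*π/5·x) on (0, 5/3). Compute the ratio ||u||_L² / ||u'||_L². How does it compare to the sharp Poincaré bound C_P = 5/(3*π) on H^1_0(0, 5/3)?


||u||_L² / ||u'||_L² = 5/(12*π) < C_P = 5/(3*π).

u(x) = 6·sin(12*π/5·x), so u'(x) = 72*π*cos(12*π*x/5)/5.
Writing u(x) = A·sin(kπx/L) with A = 6 and k = 4, use ∫_0^L sin²(kπx/L) dx = L/2 and ∫_0^L cos²(kπx/L) dx = L/2.
u² = 36·sin²(12*π/5·x) and (u')² = 5184*π^2/25·cos²(12*π/5·x), and each of sin², cos² integrates to L/2 = 5/6 over (0, 5/3).
∫_0^5/3 u² dx = 30, so ||u||_L² = sqrt(30).
∫_0^5/3 (u')² dx = 864*π^2/5, so ||u'||_L² = 12*sqrt(30)*π/5.
Ratio ||u||_L² / ||u'||_L² = 5/(12*π).
Sharp Poincaré constant on H^1_0(0, 5/3) is C_P = L/π = 5/(3*π), achieved by sin(3*π/5·x).
This is the k = 4 harmonic; the ratio L/(kπ) is strictly less than C_P = L/π, consistent with the sharp inequality ||u||_L² ≤ C_P ||u'||_L².


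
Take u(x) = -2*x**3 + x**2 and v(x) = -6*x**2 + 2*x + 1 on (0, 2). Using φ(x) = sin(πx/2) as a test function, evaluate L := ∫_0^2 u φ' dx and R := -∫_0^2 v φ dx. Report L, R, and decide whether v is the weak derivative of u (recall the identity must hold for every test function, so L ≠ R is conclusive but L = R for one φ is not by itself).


LHS = -192/π^3 + 40/π, RHS = -192/π^3 + 36/π. No, v is not the weak derivative of u.

u(x) = -2*x**3 + x**2, classical derivative u'(x) = -6*x**2 + 2*x.
φ(x) = sin(πx/2), so φ'(x) = π*cos(π*x/2)/2.
Note φ(0) = φ(2) = 0, so the boundary term u·φ vanishes.
LHS = ∫_0^2 u(x) φ'(x) dx = ∫_0^2 (-π*x^3*cos(π*x/2) + π*x^2*cos(π*x/2)/2) dx. Term by term:
  ∫_0^2 π*x^2*cos(π*x/2)/2 dx = -8/π;  ∫_0^2 -π*x^3*cos(π*x/2) dx = -192/π^3 + 48/π.
Sum: -8/π + -192/π^3 + 48/π = -192/π^3 + 40/π.
So LHS = -192/π^3 + 40/π.
∫_0^2 v(x) φ(x) dx = ∫_0^2 (-6*x^2*sin(π*x/2) + 2*x*sin(π*x/2) + sin(π*x/2)) dx. Term by term:
  ∫_0^2 -6*x^2*sin(π*x/2) dx = -48/π + 192/π^3;  ∫_0^2 2*x*sin(π*x/2) dx = 8/π;  ∫_0^2 sin(π*x/2) dx = 4/π.
Sum: -48/π + 192/π^3 + 8/π + 4/π = -36/π + 192/π^3.
So RHS = -∫_0^2 v(x) φ(x) dx = -192/π^3 + 36/π.
LHS − RHS = 4/π ≠ 0, so the identity fails.
(For a valid weak derivative the identity must hold for EVERY test function, in particular this one. The failure shows v is NOT the weak derivative of u.)
Correct weak derivative would be u'(x) = -6*x**2 + 2*x.


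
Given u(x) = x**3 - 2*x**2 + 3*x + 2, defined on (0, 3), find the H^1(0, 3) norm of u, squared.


||u||_{H^1}^2 = 14064/35

The H^1 norm (squared) on an interval (0, L) is
  ||u||_{H^1}^2 = ∫_0^L u(x)^2 dx + ∫_0^L u'(x)^2 dx.
Compute u'(x) = 3*x**2 - 4*x + 3.
Then u(x)^2 = x**6 - 4*x**5 + 10*x**4 - 8*x**3 + x**2 + 12*x + 4 and u'(x)^2 = 9*x**4 - 24*x**3 + 34*x**2 - 24*x + 9.
Integrate each monomial from 0 to 3 using ∫_0^3 c·x^n dx = c·3^(n+1)/(n+1):
  ∫_0^3 u(x)^2 dx = ∫_0^3 (x^6 - 4*x^5 + 10*x^4 - 8*x^3 + x^2 + 12*x + 4) dx. Term by term:
    ∫_0^3 x^6 dx = 2187/7;  ∫_0^3 -4*x^5 dx = -486;  ∫_0^3 10*x^4 dx = 486;
    ∫_0^3 -8*x^3 dx = -162;  ∫_0^3 x^2 dx = 9;  ∫_0^3 12*x dx = 54;
    ∫_0^3 4 dx = 12.
  Sum: 2187/7 − 486 + 486 − 162 + 9 + 54 + 12 = 1578/7.
  ∫_0^3 u'(x)^2 dx = ∫_0^3 (9*x^4 - 24*x^3 + 34*x^2 - 24*x + 9) dx. Term by term:
    ∫_0^3 9*x^4 dx = 2187/5;  ∫_0^3 -24*x^3 dx = -486;  ∫_0^3 34*x^2 dx = 306;
    ∫_0^3 -24*x dx = -108;  ∫_0^3 9 dx = 27.
  Sum: 2187/5 − 486 + 306 − 108 + 27 = 882/5.
Adding: ||u||_{H^1}^2 = 1578/7 + 882/5 = 14064/35.


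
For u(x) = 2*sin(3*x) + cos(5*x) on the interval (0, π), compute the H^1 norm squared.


||u||_{H^1(0,π)}^2 = 33*π

u'(x) = -5*sin(5*x) + 6*cos(3*x).
Expand u² and (u')² and integrate term by term on (0, π), using: for integers n ≥ 1, ∫_0^π sin²(nx) dx = ∫_0^π cos²(nx) dx = π/2; for n ≠ n', ∫_0^π sin(nx)sin(n'x) dx = ∫_0^π cos(nx)cos(n'x) dx = 0; and by product-to-sum, ∫_0^π sin(nx)cos(n'x) dx = ½∫_0^π [sin((n+n')x) + sin((n−n')x)] dx, which is 0 when n+n' is even and 2n/(n²−n'²) when n+n' is odd (it need not vanish on (0, π)).
  u² squared terms: (2)²·∫sin(3x)² dx = 4·π/2 = 2*π;  (1)²·∫cos(5x)² dx = 1·π/2 = π/2.
  u² cross terms: 2·(2)·(1)·∫sin(3x)·cos(5x) dx = 4·(0) = 0.
  So ∫_0^π u² dx = 2*π + π/2 + 0 = 5*π/2.
  (u')² squared terms: (-5)²·∫sin(5x)² dx = 25·π/2 = 25*π/2;  (6)²·∫cos(3x)² dx = 36·π/2 = 18*π.
  (u')² cross terms: 2·(-5)·(6)·∫sin(5x)·cos(3x) dx = -60·(0) = 0.
  So ∫_0^π (u')² dx = 25*π/2 + 18*π + 0 = 61*π/2.
||u||_{H^1}^2 = (5*π/2) + (61*π/2) = 33*π.


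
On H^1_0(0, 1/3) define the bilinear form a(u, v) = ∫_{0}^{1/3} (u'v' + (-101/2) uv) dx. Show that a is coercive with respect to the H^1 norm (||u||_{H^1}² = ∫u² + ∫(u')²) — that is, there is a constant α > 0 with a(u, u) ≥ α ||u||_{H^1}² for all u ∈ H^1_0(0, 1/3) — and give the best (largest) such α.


α = (-101 + 18*π^2)/(2*(1 + 9*π^2))

Coercivity of a(·,·) on H^1_0(0, 1/3) means a(u, u) ≥ α ||u||_{H^1}² for every u ∈ H^1_0.
The interval has length L = 1/3, and Poincaré/coercivity depend only on L. Here a(u, u) = ∫(u')² + (-101/2)·∫u².
Here c = -101/2 < 0 with |c| < (π/L)² = 9*π^2, so coercivity still holds. The condition a(u,u) ≥ α||u||_{H^1}² reads (1−α)∫(u')² ≥ (α−c)∫u². Any admissible α is ≤ 1 (rapidly oscillating u have ∫u²/∫(u')² → 0), and α = 1 would force 0 ≥ (1−c)∫u², impossible since c < 1; so 1−α > 0. By the sharp Poincaré inequality on H^1_0 of an interval of length L, ∫(u')² ≥ (π/L)²∫u² with equality for the first sine mode sin(π(x−x₀)/L) (x₀ the left endpoint), so the inequality holds for all u iff (1−α)(π/L)² ≥ α − c, i.e. α ≤ ((π/L)² + c)/((π/L)² + 1) = (1 + c(L/π)²)/(1 + (L/π)²). (Direct route, valid since c ≤ 0: Poincaré gives c∫u² ≥ c(L/π)²∫(u')², so a(u,u) ≥ (1 + c(L/π)²)∫(u')², while ||u||_{H^1}² ≤ (1 + (L/π)²)∫(u')²; dividing yields the same α.) With (π/L)² = 9*π^2 and c = -101/2, the largest admissible constant is α = ((π/L)² + c)/((π/L)² + 1).
Simplifying, α = (-101 + 18*π^2)/(2*(1 + 9*π^2)).


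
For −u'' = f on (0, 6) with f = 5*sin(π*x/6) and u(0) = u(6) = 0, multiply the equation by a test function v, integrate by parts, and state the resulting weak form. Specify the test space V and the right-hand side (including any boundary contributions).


V = H^1_0(0, 6) (so v(0) = v(6) = 0); weak form: ∫_0^6 u'v' dx = ∫_0^6 (5*sin(π*x/6)) v dx for all v ∈ V.

Multiply both sides by a test function v and integrate from 0 to 6:
  ∫_0^6 −u''(x) v(x) dx = ∫_0^6 f(x) v(x) dx.
Integrate the LHS by parts once:
  ∫_0^6 −u'' v dx = −[u'(x) v(x)]_0^6 + ∫_0^6 u'(x) v'(x) dx.
Thus ∫_0^6 u'(x) v'(x) dx = ∫_0^6 f(x) v(x) dx + [u'(x) v(x)]_0^6.
Choose V so that boundary terms are either known or forced to vanish.
u is Dirichlet: u(0) = u(6) = 0. Let V = H^1_0(0, 6); then v(0) = v(6) = 0, and [u' v]_0^6 = 0.
Weak formulation: find u (satisfying any essential BC) such that ∫_0^6 u'(x) v'(x) dx = ∫_0^6 f v dx for all v ∈ V.
Substituting f(x) = 5*sin(π*x/6), the right-hand side is ∫_0^6 (5*sin(π*x/6)) v dx.


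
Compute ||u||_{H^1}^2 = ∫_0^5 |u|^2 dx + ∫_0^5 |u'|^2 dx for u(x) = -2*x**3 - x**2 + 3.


||u||_{H^1}^2 = 1680445/21

The H^1 norm (squared) on an interval (0, L) is
  ||u||_{H^1}^2 = ∫_0^L u(x)^2 dx + ∫_0^L u'(x)^2 dx.
Compute u'(x) = -6*x**2 - 2*x.
Then u(x)^2 = 4*x**6 + 4*x**5 + x**4 - 12*x**3 - 6*x**2 + 9 and u'(x)^2 = 36*x**4 + 24*x**3 + 4*x**2.
Integrate each monomial from 0 to 5 using ∫_0^5 c·x^n dx = c·5^(n+1)/(n+1):
  ∫_0^5 u(x)^2 dx = ∫_0^5 (4*x^6 + 4*x^5 + x^4 - 12*x^3 - 6*x^2 + 9) dx. Term by term:
    ∫_0^5 4*x^6 dx = 312500/7;  ∫_0^5 4*x^5 dx = 31250/3;  ∫_0^5 x^4 dx = 625;
    ∫_0^5 -12*x^3 dx = -1875;  ∫_0^5 -6*x^2 dx = -250;  ∫_0^5 9 dx = 45.
  Sum: 312500/7 + 31250/3 + 625 − 1875 − 250 + 45 = 1125695/21.
  ∫_0^5 u'(x)^2 dx = ∫_0^5 (36*x^4 + 24*x^3 + 4*x^2) dx. Term by term:
    ∫_0^5 36*x^4 dx = 22500;  ∫_0^5 24*x^3 dx = 3750;  ∫_0^5 4*x^2 dx = 500/3.
  Sum: 22500 + 3750 + 500/3 = 79250/3.
Adding: ||u||_{H^1}^2 = 1125695/21 + 79250/3 = 1680445/21.


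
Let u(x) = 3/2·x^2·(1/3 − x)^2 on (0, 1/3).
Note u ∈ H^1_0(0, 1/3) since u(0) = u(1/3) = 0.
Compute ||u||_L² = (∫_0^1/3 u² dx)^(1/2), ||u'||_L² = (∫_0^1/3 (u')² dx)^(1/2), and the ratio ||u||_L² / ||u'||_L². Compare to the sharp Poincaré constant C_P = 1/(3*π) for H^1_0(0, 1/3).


||u||_L² / ||u'||_L² = sqrt(3)/18 < C_P = 1/(3*π).

u(x) = 3/2·x^2·(1/3 − x)^2, so u'(x) = x*(3*x - 1)*(6*x - 1)/3.
u(x) = 3/2·x^2·(1/3 − x)^2 vanishes at x = 0 and x = 1/3, so u ∈ H^1_0(0, 1/3). Differentiate via the product rule and integrate the resulting polynomials term by term.
  ∫_0^1/3 u² dx = ∫_0^1/3 (9*x^8/4 - 3*x^7 + 3*x^6/2 - x^5/3 + x^4/36) dx. Term by term:
    ∫_0^1/3 9*x^8/4 dx = 1/78732;  ∫_0^1/3 -3*x^7 dx = -1/17496;  ∫_0^1/3 3*x^6/2 dx = 1/10206;
    ∫_0^1/3 -x^5/3 dx = -1/13122;  ∫_0^1/3 x^4/36 dx = 1/43740.
  Sum: 1/78732 − 1/17496 + 1/10206 − 1/13122 + 1/43740 = 1/5511240.
  ∫_0^1/3 (u')² dx = ∫_0^1/3 (36*x^6 - 36*x^5 + 13*x^4 - 2*x^3 + x^2/9) dx. Term by term:
    ∫_0^1/3 36*x^6 dx = 4/1701;  ∫_0^1/3 -36*x^5 dx = -2/243;  ∫_0^1/3 13*x^4 dx = 13/1215;
    ∫_0^1/3 -2*x^3 dx = -1/162;  ∫_0^1/3 x^2/9 dx = 1/729.
  Sum: 4/1701 − 2/243 + 13/1215 − 1/162 + 1/729 = 1/51030.
∫_0^1/3 u² dx = 1/5511240, so ||u||_L² = sqrt(210)/34020.
∫_0^1/3 (u')² dx = 1/51030, so ||u'||_L² = sqrt(70)/1890.
Ratio ||u||_L² / ||u'||_L² = sqrt(3)/18.
Sharp Poincaré constant on H^1_0(0, 1/3) is C_P = L/π = 1/(3*π), achieved by sin(3*π·x).
A polynomial bump cannot attain the sharp Poincaré constant (only the first sine eigenfunction does), so the ratio is strictly less than C_P, consistent with ||u||_L² ≤ C_P ||u'||_L².


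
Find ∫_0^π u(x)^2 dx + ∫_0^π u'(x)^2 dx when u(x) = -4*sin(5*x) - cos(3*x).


||u||_{H^1(0,π)}^2 = 213*π

u'(x) = 3*sin(3*x) - 20*cos(5*x).
Expand u² and (u')² and integrate term by term on (0, π), using: for integers n ≥ 1, ∫_0^π sin²(nx) dx = ∫_0^π cos²(nx) dx = π/2; for n ≠ n', ∫_0^π sin(nx)sin(n'x) dx = ∫_0^π cos(nx)cos(n'x) dx = 0; and by product-to-sum, ∫_0^π sin(nx)cos(n'x) dx = ½∫_0^π [sin((n+n')x) + sin((n−n')x)] dx, which is 0 when n+n' is even and 2n/(n²−n'²) when n+n' is odd (it need not vanish on (0, π)).
  u² squared terms: (-1)²·∫cos(3x)² dx = 1·π/2 = π/2;  (-4)²·∫sin(5x)² dx = 16·π/2 = 8*π.
  u² cross terms: 2·(-1)·(-4)·∫cos(3x)·sin(5x) dx = 8·(0) = 0.
  So ∫_0^π u² dx = π/2 + 8*π + 0 = 17*π/2.
  (u')² squared terms: (-20)²·∫cos(5x)² dx = 400·π/2 = 200*π;  (3)²·∫sin(3x)² dx = 9·π/2 = 9*π/2.
  (u')² cross terms: 2·(-20)·(3)·∫cos(5x)·sin(3x) dx = -120·(0) = 0.
  So ∫_0^π (u')² dx = 200*π + 9*π/2 + 0 = 409*π/2.
||u||_{H^1}^2 = (17*π/2) + (409*π/2) = 213*π.


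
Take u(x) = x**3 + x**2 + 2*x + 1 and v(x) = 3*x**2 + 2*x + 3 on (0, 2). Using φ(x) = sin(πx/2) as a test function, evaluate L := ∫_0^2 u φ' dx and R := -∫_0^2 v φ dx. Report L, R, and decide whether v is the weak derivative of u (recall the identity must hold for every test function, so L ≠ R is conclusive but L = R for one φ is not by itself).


LHS = -40/π + 96/π^3, RHS = -44/π + 96/π^3. No, v is not the weak derivative of u.

u(x) = x**3 + x**2 + 2*x + 1, classical derivative u'(x) = 3*x**2 + 2*x + 2.
φ(x) = sin(πx/2), so φ'(x) = π*cos(π*x/2)/2.
Note φ(0) = φ(2) = 0, so the boundary term u·φ vanishes.
LHS = ∫_0^2 u(x) φ'(x) dx = ∫_0^2 (π*x^3*cos(π*x/2)/2 + π*x^2*cos(π*x/2)/2 + π*x*cos(π*x/2) + π*cos(π*x/2)/2) dx. Term by term:
  ∫_0^2 π*cos(π*x/2)/2 dx = 0;  ∫_0^2 π*x*cos(π*x/2) dx = -8/π;  ∫_0^2 π*x^2*cos(π*x/2)/2 dx = -8/π;
  ∫_0^2 π*x^3*cos(π*x/2)/2 dx = -24/π + 96/π^3.
Sum: 0 − 8/π − 8/π + -24/π + 96/π^3 = -40/π + 96/π^3.
So LHS = -40/π + 96/π^3.
∫_0^2 v(x) φ(x) dx = ∫_0^2 (3*x^2*sin(π*x/2) + 2*x*sin(π*x/2) + 3*sin(π*x/2)) dx. Term by term:
  ∫_0^2 3*sin(π*x/2) dx = 12/π;  ∫_0^2 2*x*sin(π*x/2) dx = 8/π;  ∫_0^2 3*x^2*sin(π*x/2) dx = -96/π^3 + 24/π.
Sum: 12/π + 8/π + -96/π^3 + 24/π = -96/π^3 + 44/π.
So RHS = -∫_0^2 v(x) φ(x) dx = -44/π + 96/π^3.
LHS − RHS = 4/π ≠ 0, so the identity fails.
(For a valid weak derivative the identity must hold for EVERY test function, in particular this one. The failure shows v is NOT the weak derivative of u.)
Correct weak derivative would be u'(x) = 3*x**2 + 2*x + 2.


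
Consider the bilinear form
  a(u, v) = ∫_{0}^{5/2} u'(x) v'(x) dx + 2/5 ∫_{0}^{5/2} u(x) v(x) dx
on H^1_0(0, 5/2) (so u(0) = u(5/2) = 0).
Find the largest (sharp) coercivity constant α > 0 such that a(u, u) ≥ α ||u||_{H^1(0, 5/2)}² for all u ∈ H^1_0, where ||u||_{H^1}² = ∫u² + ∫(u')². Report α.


α = 2*(5 + 2*π^2)/(25 + 4*π^2)

Coercivity of a(·,·) on H^1_0(0, 5/2) means a(u, u) ≥ α ||u||_{H^1}² for every u ∈ H^1_0.
The interval has length L = 5/2, and Poincaré/coercivity depend only on L. Here a(u, u) = ∫(u')² + (2/5)·∫u².
Here 0 < c = 2/5 < 1. The condition a(u,u) ≥ α||u||_{H^1}² reads (1−α)∫(u')² ≥ (α−c)∫u². Any admissible α is ≤ 1 (rapidly oscillating u have ∫u²/∫(u')² → 0), and α = 1 would force 0 ≥ (1−c)∫u², impossible since c < 1; so 1−α > 0. By the sharp Poincaré inequality on H^1_0 of an interval of length L, ∫(u')² ≥ (π/L)²∫u² with equality for the first sine mode sin(π(x−x₀)/L) (x₀ the left endpoint), so the inequality holds for all u iff (1−α)(π/L)² ≥ α − c, i.e. α ≤ ((π/L)² + c)/((π/L)² + 1) = (1 + c(L/π)²)/(1 + (L/π)²). With (π/L)² = 4*π^2/25 and c = 2/5, the largest admissible constant is α = ((π/L)² + c)/((π/L)² + 1).
Simplifying, α = 2*(5 + 2*π^2)/(25 + 4*π^2).


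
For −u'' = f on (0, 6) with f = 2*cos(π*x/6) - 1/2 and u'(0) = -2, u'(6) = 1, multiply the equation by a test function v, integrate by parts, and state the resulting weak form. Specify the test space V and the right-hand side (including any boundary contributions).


V = H^1(0, 6) (v unrestricted at boundary; u is determined up to an additive constant); weak form: ∫_0^6 u'v' dx = ∫_0^6 (2*cos(π*x/6) - 1/2) v dx + v(6) + 2·v(0) for all v ∈ V.

Multiply both sides by a test function v and integrate from 0 to 6:
  ∫_0^6 −u''(x) v(x) dx = ∫_0^6 f(x) v(x) dx.
Integrate the LHS by parts once:
  ∫_0^6 −u'' v dx = −[u'(x) v(x)]_0^6 + ∫_0^6 u'(x) v'(x) dx.
Thus ∫_0^6 u'(x) v'(x) dx = ∫_0^6 f(x) v(x) dx + [u'(x) v(x)]_0^6.
Choose V so that boundary terms are either known or forced to vanish.
u has inhomogeneous Neumann u'(0) = -2, u'(6) = 1. [u' v]_0^6 = (1)·v(6) − (-2)·v(0) = v(6) + 2·v(0). Take V = H^1(0, 6); boundary term becomes part of RHS.
Weak formulation: find u (satisfying any essential BC) such that ∫_0^6 u'(x) v'(x) dx = ∫_0^6 f v dx + v(6) + 2·v(0) for all v ∈ V (Neumann data are natural BCs: they enter the RHS as boundary terms).
Substituting f(x) = 2*cos(π*x/6) - 1/2, the right-hand side is ∫_0^6 (2*cos(π*x/6) - 1/2) v dx + v(6) + 2·v(0).
Compatibility check (pure Neumann): taking v ≡ 1 ∈ V gives 0 = ∫_0^6 f dx + (1) − (-2), i.e. ∫_0^6 f dx must equal u'(0) − u'(6) = -3. Indeed ∫_0^6 (2*cos(π*x/6) - 1/2) dx = -3, so the data are compatible. The solution is then unique only up to an additive constant (fix it e.g. by requiring ∫_0^6 u dx = 0).


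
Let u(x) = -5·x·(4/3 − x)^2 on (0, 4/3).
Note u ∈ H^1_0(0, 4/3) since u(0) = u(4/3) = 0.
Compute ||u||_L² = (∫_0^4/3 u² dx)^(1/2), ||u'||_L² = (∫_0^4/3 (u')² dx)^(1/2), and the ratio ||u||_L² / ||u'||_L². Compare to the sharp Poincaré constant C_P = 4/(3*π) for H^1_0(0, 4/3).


||u||_L² / ||u'||_L² = 2*sqrt(14)/21 < C_P = 4/(3*π).

u(x) = -5·x·(4/3 − x)^2, so u'(x) = -15*x^2 + 80*x/3 - 80/9.
u(x) = -5·x·(4/3 − x)^2 vanishes at x = 0 and x = 4/3, so u ∈ H^1_0(0, 4/3). Differentiate via the product rule and integrate the resulting polynomials term by term.
  ∫_0^4/3 u² dx = ∫_0^4/3 (25*x^6 - 400*x^5/3 + 800*x^4/3 - 6400*x^3/27 + 6400*x^2/81) dx. Term by term:
    ∫_0^4/3 25*x^6 dx = 409600/15309;  ∫_0^4/3 -400*x^5/3 dx = -819200/6561;  ∫_0^4/3 800*x^4/3 dx = 163840/729;
    ∫_0^4/3 -6400*x^3/27 dx = -409600/2187;  ∫_0^4/3 6400*x^2/81 dx = 409600/6561.
  Sum: 409600/15309 − 819200/6561 + 163840/729 − 409600/2187 + 409600/6561 = 81920/45927.
  ∫_0^4/3 (u')² dx = ∫_0^4/3 (225*x^4 - 800*x^3 + 8800*x^2/9 - 12800*x/27 + 6400/81) dx. Term by term:
    ∫_0^4/3 225*x^4 dx = 5120/27;  ∫_0^4/3 -800*x^3 dx = -51200/81;  ∫_0^4/3 8800*x^2/9 dx = 563200/729;
    ∫_0^4/3 -12800*x/27 dx = -102400/243;  ∫_0^4/3 6400/81 dx = 25600/243.
  Sum: 5120/27 − 51200/81 + 563200/729 − 102400/243 + 25600/243 = 10240/729.
∫_0^4/3 u² dx = 81920/45927, so ||u||_L² = 128*sqrt(35)/567.
∫_0^4/3 (u')² dx = 10240/729, so ||u'||_L² = 32*sqrt(10)/27.
Ratio ||u||_L² / ||u'||_L² = 2*sqrt(14)/21.
Sharp Poincaré constant on H^1_0(0, 4/3) is C_P = L/π = 4/(3*π), achieved by sin(3*π/4·x).
A polynomial bump cannot attain the sharp Poincaré constant (only the first sine eigenfunction does), so the ratio is strictly less than C_P, consistent with ||u||_L² ≤ C_P ||u'||_L².


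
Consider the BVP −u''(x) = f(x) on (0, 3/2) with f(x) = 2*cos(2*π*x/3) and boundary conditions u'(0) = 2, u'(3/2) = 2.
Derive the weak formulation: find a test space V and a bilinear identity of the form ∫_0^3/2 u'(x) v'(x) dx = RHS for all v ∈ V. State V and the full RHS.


V = H^1(0, 3/2) (v unrestricted at boundary; u is determined up to an additive constant); weak form: ∫_0^3/2 u'v' dx = ∫_0^3/2 (2*cos(2*π*x/3)) v dx + 2·v(3/2) − 2·v(0) for all v ∈ V.

Multiply both sides by a test function v and integrate from 0 to 3/2:
  ∫_0^3/2 −u''(x) v(x) dx = ∫_0^3/2 f(x) v(x) dx.
Integrate the LHS by parts once:
  ∫_0^3/2 −u'' v dx = −[u'(x) v(x)]_0^3/2 + ∫_0^3/2 u'(x) v'(x) dx.
Thus ∫_0^3/2 u'(x) v'(x) dx = ∫_0^3/2 f(x) v(x) dx + [u'(x) v(x)]_0^3/2.
Choose V so that boundary terms are either known or forced to vanish.
u has inhomogeneous Neumann u'(0) = 2, u'(3/2) = 2. [u' v]_0^3/2 = (2)·v(3/2) − (2)·v(0) = 2·v(3/2) − 2·v(0). Take V = H^1(0, 3/2); boundary term becomes part of RHS.
Weak formulation: find u (satisfying any essential BC) such that ∫_0^3/2 u'(x) v'(x) dx = ∫_0^3/2 f v dx + 2·v(3/2) − 2·v(0) for all v ∈ V (Neumann data are natural BCs: they enter the RHS as boundary terms).
Substituting f(x) = 2*cos(2*π*x/3), the right-hand side is ∫_0^3/2 (2*cos(2*π*x/3)) v dx + 2·v(3/2) − 2·v(0).
Compatibility check (pure Neumann): taking v ≡ 1 ∈ V gives 0 = ∫_0^3/2 f dx + (2) − (2), i.e. ∫_0^3/2 f dx must equal u'(0) − u'(3/2) = 0. Indeed ∫_0^3/2 (2*cos(2*π*x/3)) dx = 0, so the data are compatible. The solution is then unique only up to an additive constant (fix it e.g. by requiring ∫_0^3/2 u dx = 0).


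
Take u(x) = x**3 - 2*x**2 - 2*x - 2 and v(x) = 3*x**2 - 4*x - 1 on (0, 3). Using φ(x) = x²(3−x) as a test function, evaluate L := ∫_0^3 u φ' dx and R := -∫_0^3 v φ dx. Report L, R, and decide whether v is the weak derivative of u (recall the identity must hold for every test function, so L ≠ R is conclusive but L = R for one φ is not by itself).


LHS = -54/5, RHS = -351/20. No, v is not the weak derivative of u.

u(x) = x**3 - 2*x**2 - 2*x - 2, classical derivative u'(x) = 3*x**2 - 4*x - 2.
φ(x) = x²(3−x), so φ'(x) = 3*x*(2 - x).
Note φ(0) = φ(3) = 0, so the boundary term u·φ vanishes.
LHS = ∫_0^3 u(x) φ'(x) dx = ∫_0^3 (-3*x^5 + 12*x^4 - 6*x^3 - 6*x^2 - 12*x) dx. Term by term:
  ∫_0^3 -3*x^5 dx = -729/2;  ∫_0^3 12*x^4 dx = 2916/5;  ∫_0^3 -6*x^3 dx = -243/2;
  ∫_0^3 -6*x^2 dx = -54;  ∫_0^3 -12*x dx = -54.
Sum: -729/2 + 2916/5 − 243/2 − 54 − 54 = -54/5.
So LHS = -54/5.
∫_0^3 v(x) φ(x) dx = ∫_0^3 (-3*x^5 + 13*x^4 - 11*x^3 - 3*x^2) dx. Term by term:
  ∫_0^3 -3*x^5 dx = -729/2;  ∫_0^3 13*x^4 dx = 3159/5;  ∫_0^3 -11*x^3 dx = -891/4;
  ∫_0^3 -3*x^2 dx = -27.
Sum: -729/2 + 3159/5 − 891/4 − 27 = 351/20.
So RHS = -∫_0^3 v(x) φ(x) dx = -351/20.
LHS − RHS = 27/4 ≠ 0, so the identity fails.
(For a valid weak derivative the identity must hold for EVERY test function, in particular this one. The failure shows v is NOT the weak derivative of u.)
Correct weak derivative would be u'(x) = 3*x**2 - 4*x - 2.


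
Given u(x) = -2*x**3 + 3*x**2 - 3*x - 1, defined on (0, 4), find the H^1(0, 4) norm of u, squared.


||u||_{H^1}^2 = 305896/35

The H^1 norm (squared) on an interval (0, L) is
  ||u||_{H^1}^2 = ∫_0^L u(x)^2 dx + ∫_0^L u'(x)^2 dx.
Compute u'(x) = -6*x**2 + 6*x - 3.
Then u(x)^2 = 4*x**6 - 12*x**5 + 21*x**4 - 14*x**3 + 3*x**2 + 6*x + 1 and u'(x)^2 = 36*x**4 - 72*x**3 + 72*x**2 - 36*x + 9.
Integrate each monomial from 0 to 4 using ∫_0^4 c·x^n dx = c·4^(n+1)/(n+1):
  ∫_0^4 u(x)^2 dx = ∫_0^4 (4*x^6 - 12*x^5 + 21*x^4 - 14*x^3 + 3*x^2 + 6*x + 1) dx. Term by term:
    ∫_0^4 4*x^6 dx = 65536/7;  ∫_0^4 -12*x^5 dx = -8192;  ∫_0^4 21*x^4 dx = 21504/5;
    ∫_0^4 -14*x^3 dx = -896;  ∫_0^4 3*x^2 dx = 64;  ∫_0^4 6*x dx = 48;
    ∫_0^4 1 dx = 4.
  Sum: 65536/7 − 8192 + 21504/5 − 896 + 64 + 48 + 4 = 164188/35.
  ∫_0^4 u'(x)^2 dx = ∫_0^4 (36*x^4 - 72*x^3 + 72*x^2 - 36*x + 9) dx. Term by term:
    ∫_0^4 36*x^4 dx = 36864/5;  ∫_0^4 -72*x^3 dx = -4608;  ∫_0^4 72*x^2 dx = 1536;
    ∫_0^4 -36*x dx = -288;  ∫_0^4 9 dx = 36.
  Sum: 36864/5 − 4608 + 1536 − 288 + 36 = 20244/5.
Adding: ||u||_{H^1}^2 = 164188/35 + 20244/5 = 305896/35.


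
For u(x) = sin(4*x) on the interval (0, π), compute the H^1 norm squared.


||u||_{H^1(0,π)}^2 = 17*π/2

u'(x) = 4*cos(4*x).
Expand u² and (u')² and integrate term by term on (0, π), using: for integers n ≥ 1, ∫_0^π sin²(nx) dx = ∫_0^π cos²(nx) dx = π/2; for n ≠ n', ∫_0^π sin(nx)sin(n'x) dx = ∫_0^π cos(nx)cos(n'x) dx = 0; and by product-to-sum, ∫_0^π sin(nx)cos(n'x) dx = ½∫_0^π [sin((n+n')x) + sin((n−n')x)] dx, which is 0 when n+n' is even and 2n/(n²−n'²) when n+n' is odd (it need not vanish on (0, π)).
  u² squared terms: (1)²·∫sin(4x)² dx = 1·π/2 = π/2.
  So ∫_0^π u² dx = π/2.
  (u')² squared terms: (4)²·∫cos(4x)² dx = 16·π/2 = 8*π.
  So ∫_0^π (u')² dx = 8*π.
||u||_{H^1}^2 = (π/2) + (8*π) = 17*π/2.


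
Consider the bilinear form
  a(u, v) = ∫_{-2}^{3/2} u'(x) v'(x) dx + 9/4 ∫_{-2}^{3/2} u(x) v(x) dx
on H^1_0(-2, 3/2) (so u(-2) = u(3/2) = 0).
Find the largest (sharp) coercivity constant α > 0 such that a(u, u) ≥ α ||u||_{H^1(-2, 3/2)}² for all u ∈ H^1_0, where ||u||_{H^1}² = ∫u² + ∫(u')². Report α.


α = 1

Coercivity of a(·,·) on H^1_0(-2, 3/2) means a(u, u) ≥ α ||u||_{H^1}² for every u ∈ H^1_0.
The interval has length L = 7/2, and Poincaré/coercivity depend only on L. Here a(u, u) = ∫(u')² + (9/4)·∫u².
Here c = 9/4 ≥ 1, so a(u,u) = ∫(u')² + c∫u² ≥ ∫(u')² + ∫u² = ||u||_{H^1}², i.e. α = 1 works. No larger α is possible: a(u,u) ≥ α||u||_{H^1}² means (1−α)∫(u')² ≥ (α−c)∫u², and for the modes u_n = sin(nπ(x−x₀)/L) (x₀ the left endpoint) one has ∫u_n²/∫(u_n')² = (L/(nπ))² → 0, so a(u_n,u_n)/||u_n||_{H^1}² → 1. Hence the optimal constant is α = 1.
Therefore α = 1.


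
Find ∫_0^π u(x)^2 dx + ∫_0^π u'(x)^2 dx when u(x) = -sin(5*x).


||u||_{H^1(0,π)}^2 = 13*π

u'(x) = -5*cos(5*x).
Expand u² and (u')² and integrate term by term on (0, π), using: for integers n ≥ 1, ∫_0^π sin²(nx) dx = ∫_0^π cos²(nx) dx = π/2; for n ≠ n', ∫_0^π sin(nx)sin(n'x) dx = ∫_0^π cos(nx)cos(n'x) dx = 0; and by product-to-sum, ∫_0^π sin(nx)cos(n'x) dx = ½∫_0^π [sin((n+n')x) + sin((n−n')x)] dx, which is 0 when n+n' is even and 2n/(n²−n'²) when n+n' is odd (it need not vanish on (0, π)).
  u² squared terms: (-1)²·∫sin(5x)² dx = 1·π/2 = π/2.
  So ∫_0^π u² dx = π/2.
  (u')² squared terms: (-5)²·∫cos(5x)² dx = 25·π/2 = 25*π/2.
  So ∫_0^π (u')² dx = 25*π/2.
||u||_{H^1}^2 = (π/2) + (25*π/2) = 13*π.


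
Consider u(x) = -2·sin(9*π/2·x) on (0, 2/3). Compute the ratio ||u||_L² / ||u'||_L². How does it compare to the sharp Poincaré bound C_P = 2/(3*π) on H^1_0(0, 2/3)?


||u||_L² / ||u'||_L² = 2/(9*π) < C_P = 2/(3*π).

u(x) = -2·sin(9*π/2·x), so u'(x) = -9*π*cos(9*π*x/2).
Writing u(x) = A·sin(kπx/L) with A = -2 and k = 3, use ∫_0^L sin²(kπx/L) dx = L/2 and ∫_0^L cos²(kπx/L) dx = L/2.
u² = 4·sin²(9*π/2·x) and (u')² = 81*π^2·cos²(9*π/2·x), and each of sin², cos² integrates to L/2 = 1/3 over (0, 2/3).
∫_0^2/3 u² dx = 4/3, so ||u||_L² = 2*sqrt(3)/3.
∫_0^2/3 (u')² dx = 27*π^2, so ||u'||_L² = 3*sqrt(3)*π.
Ratio ||u||_L² / ||u'||_L² = 2/(9*π).
Sharp Poincaré constant on H^1_0(0, 2/3) is C_P = L/π = 2/(3*π), achieved by sin(3*π/2·x).
This is the k = 3 harmonic; the ratio L/(kπ) is strictly less than C_P = L/π, consistent with the sharp inequality ||u||_L² ≤ C_P ||u'||_L².


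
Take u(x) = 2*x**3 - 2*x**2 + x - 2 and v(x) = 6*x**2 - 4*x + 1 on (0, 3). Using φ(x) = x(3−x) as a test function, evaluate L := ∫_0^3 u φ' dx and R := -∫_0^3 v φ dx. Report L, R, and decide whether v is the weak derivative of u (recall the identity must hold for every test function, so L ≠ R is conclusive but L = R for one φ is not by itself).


LHS = -252/5, RHS = -252/5. Yes, v = u' weakly.

u(x) = 2*x**3 - 2*x**2 + x - 2, classical derivative u'(x) = 6*x**2 - 4*x + 1.
φ(x) = x(3−x), so φ'(x) = 3 - 2*x.
Note φ(0) = φ(3) = 0, so the boundary term u·φ vanishes.
LHS = ∫_0^3 u(x) φ'(x) dx = ∫_0^3 (-4*x^4 + 10*x^3 - 8*x^2 + 7*x - 6) dx. Term by term:
  ∫_0^3 -4*x^4 dx = -972/5;  ∫_0^3 10*x^3 dx = 405/2;  ∫_0^3 -8*x^2 dx = -72;
  ∫_0^3 7*x dx = 63/2;  ∫_0^3 -6 dx = -18.
Sum: -972/5 + 405/2 − 72 + 63/2 − 18 = -252/5.
So LHS = -252/5.
∫_0^3 v(x) φ(x) dx = ∫_0^3 (-6*x^4 + 22*x^3 - 13*x^2 + 3*x) dx. Term by term:
  ∫_0^3 -6*x^4 dx = -1458/5;  ∫_0^3 22*x^3 dx = 891/2;  ∫_0^3 -13*x^2 dx = -117;
  ∫_0^3 3*x dx = 27/2.
Sum: -1458/5 + 891/2 − 117 + 27/2 = 252/5.
So RHS = -∫_0^3 v(x) φ(x) dx = -252/5.
LHS = RHS, so the identity holds for this test φ.
Moreover u is smooth here and v(x) = u'(x) = 6*x**2 - 4*x + 1 pointwise, so the identity holds for every test function. Hence v is the weak derivative of u.


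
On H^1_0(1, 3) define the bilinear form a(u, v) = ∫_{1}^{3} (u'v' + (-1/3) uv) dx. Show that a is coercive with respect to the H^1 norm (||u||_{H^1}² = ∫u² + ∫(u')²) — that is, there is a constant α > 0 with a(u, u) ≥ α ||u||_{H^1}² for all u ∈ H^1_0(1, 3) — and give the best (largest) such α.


α = (-4/3 + π^2)/(4 + π^2)

Coercivity of a(·,·) on H^1_0(1, 3) means a(u, u) ≥ α ||u||_{H^1}² for every u ∈ H^1_0.
The interval has length L = 2, and Poincaré/coercivity depend only on L. Here a(u, u) = ∫(u')² + (-1/3)·∫u².
Here c = -1/3 < 0 with |c| < (π/L)² = π^2/4, so coercivity still holds. The condition a(u,u) ≥ α||u||_{H^1}² reads (1−α)∫(u')² ≥ (α−c)∫u². Any admissible α is ≤ 1 (rapidly oscillating u have ∫u²/∫(u')² → 0), and α = 1 would force 0 ≥ (1−c)∫u², impossible since c < 1; so 1−α > 0. By the sharp Poincaré inequality on H^1_0 of an interval of length L, ∫(u')² ≥ (π/L)²∫u² with equality for the first sine mode sin(π(x−x₀)/L) (x₀ the left endpoint), so the inequality holds for all u iff (1−α)(π/L)² ≥ α − c, i.e. α ≤ ((π/L)² + c)/((π/L)² + 1) = (1 + c(L/π)²)/(1 + (L/π)²). (Direct route, valid since c ≤ 0: Poincaré gives c∫u² ≥ c(L/π)²∫(u')², so a(u,u) ≥ (1 + c(L/π)²)∫(u')², while ||u||_{H^1}² ≤ (1 + (L/π)²)∫(u')²; dividing yields the same α.) With (π/L)² = π^2/4 and c = -1/3, the largest admissible constant is α = ((π/L)² + c)/((π/L)² + 1).
Simplifying, α = (-4/3 + π^2)/(4 + π^2).


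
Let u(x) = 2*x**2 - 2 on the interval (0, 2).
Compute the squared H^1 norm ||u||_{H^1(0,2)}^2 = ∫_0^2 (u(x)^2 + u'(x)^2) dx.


||u||_{H^1}^2 = 824/15

The H^1 norm (squared) on an interval (0, L) is
  ||u||_{H^1}^2 = ∫_0^L u(x)^2 dx + ∫_0^L u'(x)^2 dx.
Compute u'(x) = 4*x.
Then u(x)^2 = 4*x**4 - 8*x**2 + 4 and u'(x)^2 = 16*x**2.
Integrate each monomial from 0 to 2 using ∫_0^2 c·x^n dx = c·2^(n+1)/(n+1):
  ∫_0^2 u(x)^2 dx = ∫_0^2 (4*x^4 - 8*x^2 + 4) dx. Term by term:
    ∫_0^2 4*x^4 dx = 128/5;  ∫_0^2 -8*x^2 dx = -64/3;  ∫_0^2 4 dx = 8.
  Sum: 128/5 − 64/3 + 8 = 184/15.
  ∫_0^2 u'(x)^2 dx = ∫_0^2 (16*x^2) dx. Term by term:
    ∫_0^2 16*x^2 dx = 128/3.
Adding: ||u||_{H^1}^2 = 184/15 + 128/3 = 824/15.


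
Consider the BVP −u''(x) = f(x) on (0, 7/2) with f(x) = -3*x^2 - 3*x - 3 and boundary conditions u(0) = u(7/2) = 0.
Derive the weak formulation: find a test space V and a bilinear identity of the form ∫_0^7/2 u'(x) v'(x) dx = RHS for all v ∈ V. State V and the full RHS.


V = H^1_0(0, 7/2) (so v(0) = v(7/2) = 0); weak form: ∫_0^7/2 u'v' dx = ∫_0^7/2 (-3*x^2 - 3*x - 3) v dx for all v ∈ V.

Multiply both sides by a test function v and integrate from 0 to 7/2:
  ∫_0^7/2 −u''(x) v(x) dx = ∫_0^7/2 f(x) v(x) dx.
Integrate the LHS by parts once:
  ∫_0^7/2 −u'' v dx = −[u'(x) v(x)]_0^7/2 + ∫_0^7/2 u'(x) v'(x) dx.
Thus ∫_0^7/2 u'(x) v'(x) dx = ∫_0^7/2 f(x) v(x) dx + [u'(x) v(x)]_0^7/2.
Choose V so that boundary terms are either known or forced to vanish.
u is Dirichlet: u(0) = u(7/2) = 0. Let V = H^1_0(0, 7/2); then v(0) = v(7/2) = 0, and [u' v]_0^7/2 = 0.
Weak formulation: find u (satisfying any essential BC) such that ∫_0^7/2 u'(x) v'(x) dx = ∫_0^7/2 f v dx for all v ∈ V.
Substituting f(x) = -3*x^2 - 3*x - 3, the right-hand side is ∫_0^7/2 (-3*x^2 - 3*x - 3) v dx.


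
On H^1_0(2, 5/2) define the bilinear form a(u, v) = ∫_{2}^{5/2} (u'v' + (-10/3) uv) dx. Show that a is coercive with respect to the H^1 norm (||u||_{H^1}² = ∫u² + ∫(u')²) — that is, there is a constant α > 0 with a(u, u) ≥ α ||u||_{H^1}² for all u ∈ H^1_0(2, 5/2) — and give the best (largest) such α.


α = 2*(-5 + 6*π^2)/(3*(1 + 4*π^2))

Coercivity of a(·,·) on H^1_0(2, 5/2) means a(u, u) ≥ α ||u||_{H^1}² for every u ∈ H^1_0.
The interval has length L = 1/2, and Poincaré/coercivity depend only on L. Here a(u, u) = ∫(u')² + (-10/3)·∫u².
Here c = -10/3 < 0 with |c| < (π/L)² = 4*π^2, so coercivity still holds. The condition a(u,u) ≥ α||u||_{H^1}² reads (1−α)∫(u')² ≥ (α−c)∫u². Any admissible α is ≤ 1 (rapidly oscillating u have ∫u²/∫(u')² → 0), and α = 1 would force 0 ≥ (1−c)∫u², impossible since c < 1; so 1−α > 0. By the sharp Poincaré inequality on H^1_0 of an interval of length L, ∫(u')² ≥ (π/L)²∫u² with equality for the first sine mode sin(π(x−x₀)/L) (x₀ the left endpoint), so the inequality holds for all u iff (1−α)(π/L)² ≥ α − c, i.e. α ≤ ((π/L)² + c)/((π/L)² + 1) = (1 + c(L/π)²)/(1 + (L/π)²). (Direct route, valid since c ≤ 0: Poincaré gives c∫u² ≥ c(L/π)²∫(u')², so a(u,u) ≥ (1 + c(L/π)²)∫(u')², while ||u||_{H^1}² ≤ (1 + (L/π)²)∫(u')²; dividing yields the same α.) With (π/L)² = 4*π^2 and c = -10/3, the largest admissible constant is α = ((π/L)² + c)/((π/L)² + 1).
Simplifying, α = 2*(-5 + 6*π^2)/(3*(1 + 4*π^2)).


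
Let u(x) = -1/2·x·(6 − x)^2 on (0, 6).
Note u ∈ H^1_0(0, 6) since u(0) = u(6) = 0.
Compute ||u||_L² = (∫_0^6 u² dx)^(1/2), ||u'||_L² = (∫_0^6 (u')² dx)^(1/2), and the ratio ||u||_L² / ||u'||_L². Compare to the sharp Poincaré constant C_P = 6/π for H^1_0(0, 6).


||u||_L² / ||u'||_L² = 3*sqrt(14)/7 < C_P = 6/π.

u(x) = -1/2·x·(6 − x)^2, so u'(x) = 3*(2 - x)*(x/2 - 3).
u(x) = -1/2·x·(6 − x)^2 vanishes at x = 0 and x = 6, so u ∈ H^1_0(0, 6). Differentiate via the product rule and integrate the resulting polynomials term by term.
  ∫_0^6 u² dx = ∫_0^6 (x^6/4 - 6*x^5 + 54*x^4 - 216*x^3 + 324*x^2) dx. Term by term:
    ∫_0^6 x^6/4 dx = 69984/7;  ∫_0^6 -6*x^5 dx = -46656;  ∫_0^6 54*x^4 dx = 419904/5;
    ∫_0^6 -216*x^3 dx = -69984;  ∫_0^6 324*x^2 dx = 23328.
  Sum: 69984/7 − 46656 + 419904/5 − 69984 + 23328 = 23328/35.
  ∫_0^6 (u')² dx = ∫_0^6 (9*x^4/4 - 36*x^3 + 198*x^2 - 432*x + 324) dx. Term by term:
    ∫_0^6 9*x^4/4 dx = 17496/5;  ∫_0^6 -36*x^3 dx = -11664;  ∫_0^6 198*x^2 dx = 14256;
    ∫_0^6 -432*x dx = -7776;  ∫_0^6 324 dx = 1944.
  Sum: 17496/5 − 11664 + 14256 − 7776 + 1944 = 1296/5.
∫_0^6 u² dx = 23328/35, so ||u||_L² = 108*sqrt(70)/35.
∫_0^6 (u')² dx = 1296/5, so ||u'||_L² = 36*sqrt(5)/5.
Ratio ||u||_L² / ||u'||_L² = 3*sqrt(14)/7.
Sharp Poincaré constant on H^1_0(0, 6) is C_P = L/π = 6/π, achieved by sin(π/6·x).
A polynomial bump cannot attain the sharp Poincaré constant (only the first sine eigenfunction does), so the ratio is strictly less than C_P, consistent with ||u||_L² ≤ C_P ||u'||_L².
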